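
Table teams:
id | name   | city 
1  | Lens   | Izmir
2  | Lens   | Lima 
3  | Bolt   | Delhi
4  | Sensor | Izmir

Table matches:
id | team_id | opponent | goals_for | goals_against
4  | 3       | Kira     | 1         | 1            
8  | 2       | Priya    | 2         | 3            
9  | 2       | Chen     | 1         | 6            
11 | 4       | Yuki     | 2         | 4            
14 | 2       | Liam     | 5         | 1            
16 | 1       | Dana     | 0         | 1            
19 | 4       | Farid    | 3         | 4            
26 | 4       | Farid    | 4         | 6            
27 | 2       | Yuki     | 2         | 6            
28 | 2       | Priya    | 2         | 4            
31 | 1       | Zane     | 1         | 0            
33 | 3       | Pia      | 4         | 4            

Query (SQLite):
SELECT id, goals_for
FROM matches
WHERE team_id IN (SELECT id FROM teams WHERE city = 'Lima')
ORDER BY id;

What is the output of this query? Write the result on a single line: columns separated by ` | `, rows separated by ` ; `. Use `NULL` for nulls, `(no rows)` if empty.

8 | 2 ; 9 | 1 ; 14 | 5 ; 27 | 2 ; 28 | 2

Inner query: teams.id where city = 'Lima'.
Outer: keep matches rows whose team_id is in that set.
Inner query → {2}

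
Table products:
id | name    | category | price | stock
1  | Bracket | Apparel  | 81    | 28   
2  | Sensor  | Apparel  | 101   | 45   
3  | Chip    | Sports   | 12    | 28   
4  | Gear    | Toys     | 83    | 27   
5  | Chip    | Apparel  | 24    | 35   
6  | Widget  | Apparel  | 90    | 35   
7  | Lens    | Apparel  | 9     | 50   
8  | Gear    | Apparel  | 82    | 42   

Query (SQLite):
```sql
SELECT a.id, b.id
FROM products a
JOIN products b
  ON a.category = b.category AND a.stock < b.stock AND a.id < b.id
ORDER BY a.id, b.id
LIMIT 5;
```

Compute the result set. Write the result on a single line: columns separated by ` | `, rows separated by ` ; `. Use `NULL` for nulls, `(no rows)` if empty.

1 | 2 ; 1 | 5 ; 1 | 6 ; 1 | 7 ; 1 | 8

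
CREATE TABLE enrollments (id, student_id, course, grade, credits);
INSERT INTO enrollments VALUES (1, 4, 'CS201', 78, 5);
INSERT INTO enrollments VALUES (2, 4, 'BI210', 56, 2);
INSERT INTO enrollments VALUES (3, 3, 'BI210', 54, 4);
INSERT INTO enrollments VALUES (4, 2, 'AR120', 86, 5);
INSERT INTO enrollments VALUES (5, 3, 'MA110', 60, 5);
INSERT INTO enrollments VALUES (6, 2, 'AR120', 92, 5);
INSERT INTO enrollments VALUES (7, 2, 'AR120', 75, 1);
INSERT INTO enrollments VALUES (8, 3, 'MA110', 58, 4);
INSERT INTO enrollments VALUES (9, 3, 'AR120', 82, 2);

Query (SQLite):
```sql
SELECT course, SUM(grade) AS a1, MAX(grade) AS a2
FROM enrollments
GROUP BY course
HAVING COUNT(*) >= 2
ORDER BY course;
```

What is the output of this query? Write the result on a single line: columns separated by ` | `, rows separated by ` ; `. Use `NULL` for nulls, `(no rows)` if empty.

AR120 | 335 | 92 ; BI210 | 110 | 56 ; MA110 | 118 | 60

Group enrollments by course.
Per group compute: SUM(grade), MAX(grade).
HAVING: drop groups with fewer than 2 rows.
  AR120: ids {4, 6, 7, 9} → SUM(grade)=335, MAX(grade)=92
  BI210: ids {2, 3} → SUM(grade)=110, MAX(grade)=56
  CS201: ids {1} → SUM(grade)=78, MAX(grade)=78
  MA110: ids {5, 8} → SUM(grade)=118, MAX(grade)=60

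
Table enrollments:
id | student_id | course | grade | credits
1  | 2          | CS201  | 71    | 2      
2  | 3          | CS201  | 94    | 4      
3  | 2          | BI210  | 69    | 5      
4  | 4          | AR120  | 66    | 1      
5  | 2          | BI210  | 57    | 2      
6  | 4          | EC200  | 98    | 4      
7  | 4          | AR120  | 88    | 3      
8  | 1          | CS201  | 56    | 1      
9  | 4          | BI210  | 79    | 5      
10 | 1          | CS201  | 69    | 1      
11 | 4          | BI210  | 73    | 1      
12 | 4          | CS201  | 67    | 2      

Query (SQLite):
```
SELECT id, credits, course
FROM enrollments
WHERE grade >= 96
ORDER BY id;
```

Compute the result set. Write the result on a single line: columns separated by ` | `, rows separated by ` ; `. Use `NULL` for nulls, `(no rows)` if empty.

6 | 4 | EC200

grade >= 96: ids {6}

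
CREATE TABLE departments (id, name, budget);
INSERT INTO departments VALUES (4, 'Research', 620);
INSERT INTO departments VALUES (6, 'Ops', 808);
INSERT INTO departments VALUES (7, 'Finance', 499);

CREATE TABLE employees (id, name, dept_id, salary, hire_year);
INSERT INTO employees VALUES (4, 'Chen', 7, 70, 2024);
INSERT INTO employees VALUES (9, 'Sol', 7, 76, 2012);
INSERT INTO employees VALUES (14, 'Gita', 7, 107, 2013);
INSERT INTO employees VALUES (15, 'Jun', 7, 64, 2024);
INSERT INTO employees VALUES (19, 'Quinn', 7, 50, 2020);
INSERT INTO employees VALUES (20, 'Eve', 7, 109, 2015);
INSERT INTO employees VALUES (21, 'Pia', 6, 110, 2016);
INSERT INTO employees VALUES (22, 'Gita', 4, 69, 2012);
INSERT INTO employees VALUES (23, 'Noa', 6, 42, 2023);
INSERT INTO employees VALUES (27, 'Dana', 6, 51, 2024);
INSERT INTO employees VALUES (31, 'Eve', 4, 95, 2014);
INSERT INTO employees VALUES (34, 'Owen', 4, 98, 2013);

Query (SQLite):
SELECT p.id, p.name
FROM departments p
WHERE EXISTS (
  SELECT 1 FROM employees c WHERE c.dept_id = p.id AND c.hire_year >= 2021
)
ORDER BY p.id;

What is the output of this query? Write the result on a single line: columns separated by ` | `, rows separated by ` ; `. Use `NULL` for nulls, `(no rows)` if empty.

6 | Ops ; 7 | Finance

For each departments row, check whether any employees with matching dept_id has hire_year >= 2021.
Keep rows where that is true.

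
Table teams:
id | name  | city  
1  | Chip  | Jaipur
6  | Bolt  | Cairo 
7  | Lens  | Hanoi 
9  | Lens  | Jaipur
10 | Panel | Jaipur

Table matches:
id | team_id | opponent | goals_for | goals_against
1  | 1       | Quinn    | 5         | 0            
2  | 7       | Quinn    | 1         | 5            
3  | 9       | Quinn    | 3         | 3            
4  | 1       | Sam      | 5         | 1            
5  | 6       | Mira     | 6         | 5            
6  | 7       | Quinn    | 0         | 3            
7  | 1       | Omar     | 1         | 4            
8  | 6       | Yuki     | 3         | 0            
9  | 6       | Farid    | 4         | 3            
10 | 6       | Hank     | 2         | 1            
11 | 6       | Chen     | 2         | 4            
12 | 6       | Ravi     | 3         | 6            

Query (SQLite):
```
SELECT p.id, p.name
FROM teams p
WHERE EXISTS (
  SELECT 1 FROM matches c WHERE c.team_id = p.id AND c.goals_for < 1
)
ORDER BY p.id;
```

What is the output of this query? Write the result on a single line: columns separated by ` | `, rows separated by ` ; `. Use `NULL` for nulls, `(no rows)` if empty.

For each teams row, check whether any matches with matching team_id has goals_for < 1.
Keep rows where that is true.

7 | Lens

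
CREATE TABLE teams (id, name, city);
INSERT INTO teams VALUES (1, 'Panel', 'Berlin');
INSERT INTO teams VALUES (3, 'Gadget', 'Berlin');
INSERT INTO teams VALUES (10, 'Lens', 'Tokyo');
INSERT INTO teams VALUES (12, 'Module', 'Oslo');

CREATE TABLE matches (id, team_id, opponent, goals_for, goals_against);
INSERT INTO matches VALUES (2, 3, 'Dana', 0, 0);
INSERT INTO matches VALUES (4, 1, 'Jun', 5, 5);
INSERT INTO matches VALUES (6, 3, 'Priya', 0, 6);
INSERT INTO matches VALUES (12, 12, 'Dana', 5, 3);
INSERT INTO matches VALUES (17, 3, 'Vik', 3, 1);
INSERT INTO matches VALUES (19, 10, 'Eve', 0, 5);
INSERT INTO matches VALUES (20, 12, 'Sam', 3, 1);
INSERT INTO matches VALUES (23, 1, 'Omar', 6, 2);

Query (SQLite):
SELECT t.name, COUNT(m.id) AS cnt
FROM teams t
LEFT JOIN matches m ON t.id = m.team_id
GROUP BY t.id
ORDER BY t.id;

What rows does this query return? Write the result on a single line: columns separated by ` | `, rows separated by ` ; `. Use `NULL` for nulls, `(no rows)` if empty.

LEFT JOIN keeps every teams row; unmatched ones get NULL for matches columns.
Group by teams.id and compute COUNT(m.id). COUNT(col) of an all-NULL group is 0.
  1: ids {4, 23} → COUNT(m.id)=2
  3: ids {2, 6, 17} → COUNT(m.id)=3
  10: ids {19} → COUNT(m.id)=1
  12: ids {12, 20} → COUNT(m.id)=2

Panel | 2 ; Gadget | 3 ; Lens | 1 ; Module | 2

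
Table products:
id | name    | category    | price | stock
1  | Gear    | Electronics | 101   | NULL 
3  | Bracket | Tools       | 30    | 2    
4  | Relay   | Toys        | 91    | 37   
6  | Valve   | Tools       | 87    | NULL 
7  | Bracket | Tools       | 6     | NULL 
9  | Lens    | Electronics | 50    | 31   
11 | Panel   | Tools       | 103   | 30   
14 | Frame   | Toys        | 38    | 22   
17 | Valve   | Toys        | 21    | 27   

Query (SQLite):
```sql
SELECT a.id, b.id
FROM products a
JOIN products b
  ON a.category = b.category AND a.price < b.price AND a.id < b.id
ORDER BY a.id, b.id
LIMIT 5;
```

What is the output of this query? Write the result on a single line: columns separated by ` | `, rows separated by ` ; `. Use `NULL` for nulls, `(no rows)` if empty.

Pairs (a,b) with same category, a.price < b.price, a.id < b.id.
category groups: Electronics:{1,9} Tools:{3,6,7,11} Toys:{4,14,17}
Ordered by (a.id, b.id); first 5.

3 | 6 ; 3 | 11 ; 6 | 11 ; 7 | 11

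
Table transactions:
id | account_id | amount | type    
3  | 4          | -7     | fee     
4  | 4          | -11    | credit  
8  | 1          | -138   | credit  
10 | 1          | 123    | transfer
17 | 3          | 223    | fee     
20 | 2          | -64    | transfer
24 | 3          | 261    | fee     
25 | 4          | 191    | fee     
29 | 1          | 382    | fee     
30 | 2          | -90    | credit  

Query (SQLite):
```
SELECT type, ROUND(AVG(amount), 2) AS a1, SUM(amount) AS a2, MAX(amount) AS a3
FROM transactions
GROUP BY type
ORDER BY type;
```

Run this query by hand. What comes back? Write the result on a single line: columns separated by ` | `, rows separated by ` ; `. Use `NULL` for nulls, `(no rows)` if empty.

credit | -79.67 | -239 | -11 ; fee | 210 | 1050 | 382 ; transfer | 29.5 | 59 | 123

Group transactions by type.
Per group compute: ROUND(AVG(amount), 2), SUM(amount), MAX(amount).
  credit: ids {4, 8, 30} → ROUND(AVG(amount), 2)=-79.67, SUM(amount)=-239, MAX(amount)=-11
  fee: ids {3, 17, 24, 25, 29} → ROUND(AVG(amount), 2)=210, SUM(amount)=1050, MAX(amount)=382
  transfer: ids {10, 20} → ROUND(AVG(amount), 2)=29.5, SUM(amount)=59, MAX(amount)=123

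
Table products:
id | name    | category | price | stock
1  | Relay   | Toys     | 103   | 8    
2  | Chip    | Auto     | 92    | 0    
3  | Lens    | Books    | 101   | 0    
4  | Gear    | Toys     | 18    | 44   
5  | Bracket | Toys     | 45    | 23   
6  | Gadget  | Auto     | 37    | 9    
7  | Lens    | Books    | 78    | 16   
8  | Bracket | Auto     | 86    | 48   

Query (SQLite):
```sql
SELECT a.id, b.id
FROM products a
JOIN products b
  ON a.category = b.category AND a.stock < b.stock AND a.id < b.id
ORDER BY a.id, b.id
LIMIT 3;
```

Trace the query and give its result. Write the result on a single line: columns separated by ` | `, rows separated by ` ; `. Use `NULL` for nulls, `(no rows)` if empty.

Pairs (a,b) with same category, a.stock < b.stock, a.id < b.id.
category groups: Auto:{2,6,8} Books:{3,7} Toys:{1,4,5}
Ordered by (a.id, b.id); first 3.

1 | 4 ; 1 | 5 ; 2 | 6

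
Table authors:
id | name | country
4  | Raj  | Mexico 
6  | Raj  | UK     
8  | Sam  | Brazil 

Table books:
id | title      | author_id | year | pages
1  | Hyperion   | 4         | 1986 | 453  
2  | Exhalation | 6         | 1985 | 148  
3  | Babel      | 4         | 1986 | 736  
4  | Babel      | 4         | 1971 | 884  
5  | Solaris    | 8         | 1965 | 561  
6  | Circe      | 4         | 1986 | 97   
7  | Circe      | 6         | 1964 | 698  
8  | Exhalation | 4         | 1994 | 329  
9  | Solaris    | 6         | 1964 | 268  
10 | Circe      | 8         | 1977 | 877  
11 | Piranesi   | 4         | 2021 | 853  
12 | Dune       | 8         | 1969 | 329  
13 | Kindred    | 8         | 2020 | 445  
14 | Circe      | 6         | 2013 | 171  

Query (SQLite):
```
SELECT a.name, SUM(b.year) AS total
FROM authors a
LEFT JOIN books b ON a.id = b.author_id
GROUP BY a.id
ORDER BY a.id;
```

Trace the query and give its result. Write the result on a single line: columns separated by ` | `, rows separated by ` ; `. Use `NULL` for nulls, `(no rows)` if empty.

Raj | 11944 ; Raj | 7926 ; Sam | 7931

LEFT JOIN keeps every authors row; unmatched ones get NULL for books columns.
Group by authors.id and compute SUM(b.year). SUM over an all-NULL group is NULL.
  4: ids {1, 3, 4, 6, 8, 11} → SUM(b.year)=11944
  6: ids {2, 7, 9, 14} → SUM(b.year)=7926
  8: ids {5, 10, 12, 13} → SUM(b.year)=7931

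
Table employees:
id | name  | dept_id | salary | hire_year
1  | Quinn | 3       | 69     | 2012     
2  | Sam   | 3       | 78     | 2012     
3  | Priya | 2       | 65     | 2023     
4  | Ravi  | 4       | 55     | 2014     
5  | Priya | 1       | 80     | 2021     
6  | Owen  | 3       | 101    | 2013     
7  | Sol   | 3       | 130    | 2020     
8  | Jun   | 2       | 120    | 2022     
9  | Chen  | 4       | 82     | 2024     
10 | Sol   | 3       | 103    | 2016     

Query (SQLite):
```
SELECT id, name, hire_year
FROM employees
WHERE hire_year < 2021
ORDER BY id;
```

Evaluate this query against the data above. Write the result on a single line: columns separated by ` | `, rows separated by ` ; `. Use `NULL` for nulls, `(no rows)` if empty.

1 | Quinn | 2012 ; 2 | Sam | 2012 ; 4 | Ravi | 2014 ; 6 | Owen | 2013 ; 7 | Sol | 2020 ; 10 | Sol | 2016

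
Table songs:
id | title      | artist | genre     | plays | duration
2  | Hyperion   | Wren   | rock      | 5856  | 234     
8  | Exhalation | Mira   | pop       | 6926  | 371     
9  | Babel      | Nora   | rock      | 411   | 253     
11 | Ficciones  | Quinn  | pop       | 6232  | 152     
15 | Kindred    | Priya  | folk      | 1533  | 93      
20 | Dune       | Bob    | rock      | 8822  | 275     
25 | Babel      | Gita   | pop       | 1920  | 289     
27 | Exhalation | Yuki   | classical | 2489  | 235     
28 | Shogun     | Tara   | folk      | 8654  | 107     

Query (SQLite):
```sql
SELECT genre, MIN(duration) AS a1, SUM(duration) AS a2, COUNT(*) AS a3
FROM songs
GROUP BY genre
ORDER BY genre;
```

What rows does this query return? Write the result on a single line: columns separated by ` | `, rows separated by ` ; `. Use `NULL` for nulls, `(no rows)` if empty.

Group songs by genre.
Per group compute: MIN(duration), SUM(duration), COUNT(*).
  classical: ids {27} → MIN(duration)=235, SUM(duration)=235, COUNT(*)=1
  folk: ids {15, 28} → MIN(duration)=93, SUM(duration)=200, COUNT(*)=2
  pop: ids {8, 11, 25} → MIN(duration)=152, SUM(duration)=812, COUNT(*)=3
  rock: ids {2, 9, 20} → MIN(duration)=234, SUM(duration)=762, COUNT(*)=3

classical | 235 | 235 | 1 ; folk | 93 | 200 | 2 ; pop | 152 | 812 | 3 ; rock | 234 | 762 | 3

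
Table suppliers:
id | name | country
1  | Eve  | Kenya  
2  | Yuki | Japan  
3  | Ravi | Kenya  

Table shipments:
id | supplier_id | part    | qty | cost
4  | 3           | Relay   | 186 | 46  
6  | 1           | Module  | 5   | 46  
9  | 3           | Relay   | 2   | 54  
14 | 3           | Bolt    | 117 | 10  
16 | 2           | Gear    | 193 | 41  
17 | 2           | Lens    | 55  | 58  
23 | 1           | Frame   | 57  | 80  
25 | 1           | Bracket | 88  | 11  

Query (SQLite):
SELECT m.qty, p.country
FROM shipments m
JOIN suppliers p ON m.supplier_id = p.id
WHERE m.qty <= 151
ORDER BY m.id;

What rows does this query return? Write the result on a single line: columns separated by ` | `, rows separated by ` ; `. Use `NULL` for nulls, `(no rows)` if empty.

5 | Kenya ; 2 | Kenya ; 117 | Kenya ; 55 | Japan ; 57 | Kenya ; 88 | Kenya

Each shipments row matches the suppliers row where supplier_id = suppliers.id.
Then keep rows with m.qty <= 151.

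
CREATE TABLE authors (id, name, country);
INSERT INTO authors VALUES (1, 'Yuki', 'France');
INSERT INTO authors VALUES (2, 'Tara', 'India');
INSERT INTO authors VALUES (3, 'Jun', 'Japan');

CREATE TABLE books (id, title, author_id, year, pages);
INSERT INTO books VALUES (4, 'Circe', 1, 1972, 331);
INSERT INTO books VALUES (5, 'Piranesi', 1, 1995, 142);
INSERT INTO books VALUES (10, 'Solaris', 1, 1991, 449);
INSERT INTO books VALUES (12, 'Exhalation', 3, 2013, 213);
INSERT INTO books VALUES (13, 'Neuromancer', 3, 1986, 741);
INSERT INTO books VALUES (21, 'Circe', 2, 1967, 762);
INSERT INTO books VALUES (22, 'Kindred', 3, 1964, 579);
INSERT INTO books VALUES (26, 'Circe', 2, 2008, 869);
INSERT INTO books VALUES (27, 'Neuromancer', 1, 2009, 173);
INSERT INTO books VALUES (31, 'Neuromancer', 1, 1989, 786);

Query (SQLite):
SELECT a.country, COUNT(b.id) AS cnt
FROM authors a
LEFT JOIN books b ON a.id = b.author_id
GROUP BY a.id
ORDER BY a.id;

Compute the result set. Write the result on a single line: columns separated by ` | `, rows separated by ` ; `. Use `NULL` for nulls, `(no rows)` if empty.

LEFT JOIN keeps every authors row; unmatched ones get NULL for books columns.
Group by authors.id and compute COUNT(b.id). COUNT(col) of an all-NULL group is 0.
  1: ids {4, 5, 10, 27, 31} → COUNT(b.id)=5
  2: ids {21, 26} → COUNT(b.id)=2
  3: ids {12, 13, 22} → COUNT(b.id)=3

France | 5 ; India | 2 ; Japan | 3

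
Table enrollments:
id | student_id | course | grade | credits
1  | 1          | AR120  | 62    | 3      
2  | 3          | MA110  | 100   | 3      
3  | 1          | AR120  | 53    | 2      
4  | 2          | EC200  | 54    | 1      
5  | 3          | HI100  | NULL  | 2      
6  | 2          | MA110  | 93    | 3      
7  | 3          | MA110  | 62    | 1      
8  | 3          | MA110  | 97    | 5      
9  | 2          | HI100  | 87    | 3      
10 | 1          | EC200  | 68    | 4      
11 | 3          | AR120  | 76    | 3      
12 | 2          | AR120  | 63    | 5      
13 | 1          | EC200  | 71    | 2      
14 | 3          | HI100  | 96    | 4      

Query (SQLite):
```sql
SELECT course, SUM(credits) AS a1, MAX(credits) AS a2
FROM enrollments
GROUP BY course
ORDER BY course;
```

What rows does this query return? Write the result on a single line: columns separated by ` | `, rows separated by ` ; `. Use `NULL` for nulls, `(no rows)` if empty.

Group enrollments by course.
Per group compute: SUM(credits), MAX(credits).
  AR120: ids {1, 3, 11, 12} → SUM(credits)=13, MAX(credits)=5
  EC200: ids {4, 10, 13} → SUM(credits)=7, MAX(credits)=4
  HI100: ids {5, 9, 14} → SUM(credits)=9, MAX(credits)=4
  MA110: ids {2, 6, 7, 8} → SUM(credits)=12, MAX(credits)=5

AR120 | 13 | 5 ; EC200 | 7 | 4 ; HI100 | 9 | 4 ; MA110 | 12 | 5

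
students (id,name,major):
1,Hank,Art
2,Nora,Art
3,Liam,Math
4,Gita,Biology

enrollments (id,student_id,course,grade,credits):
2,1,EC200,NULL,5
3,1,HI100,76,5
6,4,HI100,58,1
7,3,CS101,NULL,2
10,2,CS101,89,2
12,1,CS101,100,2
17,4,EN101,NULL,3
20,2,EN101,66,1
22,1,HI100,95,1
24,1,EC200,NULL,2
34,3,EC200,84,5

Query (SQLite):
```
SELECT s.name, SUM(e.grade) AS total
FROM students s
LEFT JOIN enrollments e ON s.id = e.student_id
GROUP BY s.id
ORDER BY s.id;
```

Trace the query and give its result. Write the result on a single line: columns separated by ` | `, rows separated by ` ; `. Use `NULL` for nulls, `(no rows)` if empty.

LEFT JOIN keeps every students row; unmatched ones get NULL for enrollments columns.
Group by students.id and compute SUM(e.grade). SUM over an all-NULL group is NULL.
  1: ids {2, 3, 12, 22, 24} → SUM(e.grade)=271
  2: ids {10, 20} → SUM(e.grade)=155
  3: ids {7, 34} → SUM(e.grade)=84
  4: ids {6, 17} → SUM(e.grade)=58

Hank | 271 ; Nora | 155 ; Liam | 84 ; Gita | 58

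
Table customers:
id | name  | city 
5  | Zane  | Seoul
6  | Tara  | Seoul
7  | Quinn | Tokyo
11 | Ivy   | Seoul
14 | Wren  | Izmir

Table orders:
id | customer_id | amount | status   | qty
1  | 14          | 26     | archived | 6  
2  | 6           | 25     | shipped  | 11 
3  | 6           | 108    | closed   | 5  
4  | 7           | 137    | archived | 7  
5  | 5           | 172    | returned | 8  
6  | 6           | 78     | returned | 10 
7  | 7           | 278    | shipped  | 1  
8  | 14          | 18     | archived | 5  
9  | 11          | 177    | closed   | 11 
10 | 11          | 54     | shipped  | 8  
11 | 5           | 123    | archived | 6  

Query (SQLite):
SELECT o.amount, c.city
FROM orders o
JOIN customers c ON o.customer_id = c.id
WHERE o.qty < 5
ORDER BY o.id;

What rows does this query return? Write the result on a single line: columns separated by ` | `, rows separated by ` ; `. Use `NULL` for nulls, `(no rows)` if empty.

278 | Tokyo

Each orders row matches the customers row where customer_id = customers.id.
Then keep rows with o.qty < 5.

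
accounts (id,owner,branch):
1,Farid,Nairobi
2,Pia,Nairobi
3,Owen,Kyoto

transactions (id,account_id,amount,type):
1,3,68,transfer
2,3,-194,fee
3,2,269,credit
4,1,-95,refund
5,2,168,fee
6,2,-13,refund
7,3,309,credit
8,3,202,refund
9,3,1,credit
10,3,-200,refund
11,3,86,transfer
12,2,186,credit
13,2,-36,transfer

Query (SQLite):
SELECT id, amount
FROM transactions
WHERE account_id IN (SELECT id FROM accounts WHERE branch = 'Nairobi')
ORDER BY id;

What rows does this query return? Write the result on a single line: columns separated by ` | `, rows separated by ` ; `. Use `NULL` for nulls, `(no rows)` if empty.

3 | 269 ; 4 | -95 ; 5 | 168 ; 6 | -13 ; 12 | 186 ; 13 | -36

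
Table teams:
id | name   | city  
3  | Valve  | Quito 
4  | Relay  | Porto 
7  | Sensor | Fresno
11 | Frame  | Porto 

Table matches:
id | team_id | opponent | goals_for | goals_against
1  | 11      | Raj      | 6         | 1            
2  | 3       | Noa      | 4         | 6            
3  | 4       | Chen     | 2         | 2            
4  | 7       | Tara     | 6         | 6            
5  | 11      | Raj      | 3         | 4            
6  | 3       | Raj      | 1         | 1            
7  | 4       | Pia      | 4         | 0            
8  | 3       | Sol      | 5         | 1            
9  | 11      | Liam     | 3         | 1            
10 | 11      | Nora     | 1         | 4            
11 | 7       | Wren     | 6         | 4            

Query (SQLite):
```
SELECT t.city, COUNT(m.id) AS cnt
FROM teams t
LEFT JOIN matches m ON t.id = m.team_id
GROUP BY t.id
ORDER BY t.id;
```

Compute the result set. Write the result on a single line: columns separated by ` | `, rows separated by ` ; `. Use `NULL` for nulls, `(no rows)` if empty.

Quito | 3 ; Porto | 2 ; Fresno | 2 ; Porto | 4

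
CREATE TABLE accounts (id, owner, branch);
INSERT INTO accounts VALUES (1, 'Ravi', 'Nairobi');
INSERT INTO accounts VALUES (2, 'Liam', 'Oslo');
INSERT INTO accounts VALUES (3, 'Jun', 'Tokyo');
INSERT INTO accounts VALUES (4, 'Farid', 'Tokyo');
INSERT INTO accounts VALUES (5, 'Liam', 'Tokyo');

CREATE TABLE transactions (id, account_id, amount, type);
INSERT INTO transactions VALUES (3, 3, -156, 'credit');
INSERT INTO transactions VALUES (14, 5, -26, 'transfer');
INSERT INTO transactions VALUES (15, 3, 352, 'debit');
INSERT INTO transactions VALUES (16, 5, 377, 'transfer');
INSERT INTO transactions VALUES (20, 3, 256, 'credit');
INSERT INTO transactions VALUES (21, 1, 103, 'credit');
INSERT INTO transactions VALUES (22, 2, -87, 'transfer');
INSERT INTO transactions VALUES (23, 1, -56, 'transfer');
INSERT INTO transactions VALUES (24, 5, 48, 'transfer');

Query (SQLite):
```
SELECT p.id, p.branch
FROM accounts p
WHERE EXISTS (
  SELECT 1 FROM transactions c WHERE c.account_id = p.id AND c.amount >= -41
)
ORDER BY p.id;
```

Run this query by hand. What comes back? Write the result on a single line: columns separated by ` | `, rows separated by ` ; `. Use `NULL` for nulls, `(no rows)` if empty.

For each accounts row, check whether any transactions with matching account_id has amount >= -41.
Keep rows where that is true.

1 | Nairobi ; 3 | Tokyo ; 5 | Tokyo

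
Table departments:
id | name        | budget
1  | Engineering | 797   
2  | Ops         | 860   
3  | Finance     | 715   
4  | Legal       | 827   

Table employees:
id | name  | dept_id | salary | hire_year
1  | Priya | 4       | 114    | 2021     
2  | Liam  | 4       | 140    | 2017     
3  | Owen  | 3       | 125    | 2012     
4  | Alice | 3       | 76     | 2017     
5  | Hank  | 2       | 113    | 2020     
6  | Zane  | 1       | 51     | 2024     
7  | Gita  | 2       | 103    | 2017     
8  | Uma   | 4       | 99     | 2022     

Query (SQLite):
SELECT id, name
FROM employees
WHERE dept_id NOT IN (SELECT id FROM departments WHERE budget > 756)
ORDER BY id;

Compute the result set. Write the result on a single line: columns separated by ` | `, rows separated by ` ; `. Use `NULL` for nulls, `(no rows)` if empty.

Inner query: departments.id where budget > 756.
Outer: keep employees rows whose dept_id is not in that set.
Inner query → {1, 2, 4}

3 | Owen ; 4 | Alice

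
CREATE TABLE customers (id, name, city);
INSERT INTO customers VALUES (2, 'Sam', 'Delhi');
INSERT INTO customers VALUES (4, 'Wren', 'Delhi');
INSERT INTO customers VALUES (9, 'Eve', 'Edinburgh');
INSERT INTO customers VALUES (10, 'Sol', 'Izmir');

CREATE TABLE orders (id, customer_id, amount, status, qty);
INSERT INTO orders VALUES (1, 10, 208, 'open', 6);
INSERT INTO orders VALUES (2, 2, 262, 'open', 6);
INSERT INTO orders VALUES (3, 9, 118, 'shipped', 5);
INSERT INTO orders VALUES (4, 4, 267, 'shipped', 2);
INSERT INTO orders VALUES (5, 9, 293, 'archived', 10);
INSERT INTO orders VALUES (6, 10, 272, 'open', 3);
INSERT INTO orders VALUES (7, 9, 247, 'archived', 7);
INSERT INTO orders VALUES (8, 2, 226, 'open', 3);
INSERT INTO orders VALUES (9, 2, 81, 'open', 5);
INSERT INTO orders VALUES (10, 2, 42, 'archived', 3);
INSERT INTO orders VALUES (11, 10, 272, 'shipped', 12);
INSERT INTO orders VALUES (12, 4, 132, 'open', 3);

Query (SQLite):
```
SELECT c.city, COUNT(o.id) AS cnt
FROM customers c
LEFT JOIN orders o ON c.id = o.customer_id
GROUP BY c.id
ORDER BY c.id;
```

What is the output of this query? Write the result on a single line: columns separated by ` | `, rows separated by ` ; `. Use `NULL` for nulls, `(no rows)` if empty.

Delhi | 4 ; Delhi | 2 ; Edinburgh | 3 ; Izmir | 3

LEFT JOIN keeps every customers row; unmatched ones get NULL for orders columns.
Group by customers.id and compute COUNT(o.id). COUNT(col) of an all-NULL group is 0.
  2: ids {2, 8, 9, 10} → COUNT(o.id)=4
  4: ids {4, 12} → COUNT(o.id)=2
  9: ids {3, 5, 7} → COUNT(o.id)=3
  10: ids {1, 6, 11} → COUNT(o.id)=3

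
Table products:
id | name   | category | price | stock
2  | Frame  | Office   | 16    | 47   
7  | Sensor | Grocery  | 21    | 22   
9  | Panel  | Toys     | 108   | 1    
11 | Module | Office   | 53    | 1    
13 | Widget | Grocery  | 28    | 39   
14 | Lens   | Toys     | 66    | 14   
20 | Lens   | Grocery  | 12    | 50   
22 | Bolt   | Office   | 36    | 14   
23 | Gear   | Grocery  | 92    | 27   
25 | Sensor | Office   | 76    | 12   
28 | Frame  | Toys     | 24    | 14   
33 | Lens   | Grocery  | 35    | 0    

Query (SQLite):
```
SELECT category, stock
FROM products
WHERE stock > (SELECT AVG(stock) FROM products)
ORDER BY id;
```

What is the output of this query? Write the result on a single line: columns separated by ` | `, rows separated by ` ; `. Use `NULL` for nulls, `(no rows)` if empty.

Scalar subquery: AVG(stock) over all products rows = 20.083333 (≈; comparison uses full precision).
Keep rows where stock > that value.

Office | 47 ; Grocery | 22 ; Grocery | 39 ; Grocery | 50 ; Grocery | 27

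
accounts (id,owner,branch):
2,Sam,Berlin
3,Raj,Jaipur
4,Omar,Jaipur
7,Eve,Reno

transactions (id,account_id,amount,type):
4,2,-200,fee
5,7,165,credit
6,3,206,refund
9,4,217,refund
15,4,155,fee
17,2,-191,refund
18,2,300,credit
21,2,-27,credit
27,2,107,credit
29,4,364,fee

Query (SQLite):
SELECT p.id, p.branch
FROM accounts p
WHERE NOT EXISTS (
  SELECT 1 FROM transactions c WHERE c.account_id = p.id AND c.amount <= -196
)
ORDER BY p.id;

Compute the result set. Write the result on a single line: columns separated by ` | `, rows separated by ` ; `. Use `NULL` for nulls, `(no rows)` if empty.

For each accounts row, check whether any transactions with matching account_id has amount <= -196.
Keep rows where that is false.

3 | Jaipur ; 4 | Jaipur ; 7 | Reno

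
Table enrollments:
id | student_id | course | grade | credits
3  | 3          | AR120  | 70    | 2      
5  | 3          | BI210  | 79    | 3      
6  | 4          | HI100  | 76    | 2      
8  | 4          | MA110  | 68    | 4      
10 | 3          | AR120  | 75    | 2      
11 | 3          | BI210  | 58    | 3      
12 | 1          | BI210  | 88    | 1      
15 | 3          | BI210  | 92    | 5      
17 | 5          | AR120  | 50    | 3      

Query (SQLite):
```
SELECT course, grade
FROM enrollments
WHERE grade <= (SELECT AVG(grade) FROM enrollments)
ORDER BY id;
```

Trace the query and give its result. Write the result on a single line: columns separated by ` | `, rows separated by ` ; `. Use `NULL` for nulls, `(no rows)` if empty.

AR120 | 70 ; MA110 | 68 ; BI210 | 58 ; AR120 | 50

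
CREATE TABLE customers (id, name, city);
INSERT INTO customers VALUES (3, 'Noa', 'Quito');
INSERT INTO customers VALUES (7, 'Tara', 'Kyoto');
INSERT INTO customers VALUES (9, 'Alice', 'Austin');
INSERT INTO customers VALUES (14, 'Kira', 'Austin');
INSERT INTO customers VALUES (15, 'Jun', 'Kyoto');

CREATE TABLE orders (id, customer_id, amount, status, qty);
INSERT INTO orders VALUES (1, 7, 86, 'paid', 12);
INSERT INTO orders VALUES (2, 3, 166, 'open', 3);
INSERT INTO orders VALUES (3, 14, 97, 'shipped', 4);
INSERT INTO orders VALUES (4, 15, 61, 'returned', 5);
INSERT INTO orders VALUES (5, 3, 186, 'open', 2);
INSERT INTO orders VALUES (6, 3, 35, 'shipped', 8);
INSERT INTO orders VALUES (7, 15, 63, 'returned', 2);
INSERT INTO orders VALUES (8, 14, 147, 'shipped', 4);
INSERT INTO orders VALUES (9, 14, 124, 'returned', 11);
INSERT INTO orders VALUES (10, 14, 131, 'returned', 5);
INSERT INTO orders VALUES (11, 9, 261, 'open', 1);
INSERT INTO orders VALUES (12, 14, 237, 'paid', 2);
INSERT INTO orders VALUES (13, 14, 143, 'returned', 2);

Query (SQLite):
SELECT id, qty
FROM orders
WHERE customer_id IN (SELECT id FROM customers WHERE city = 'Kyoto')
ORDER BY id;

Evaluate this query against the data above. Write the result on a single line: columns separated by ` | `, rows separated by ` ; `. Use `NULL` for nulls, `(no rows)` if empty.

Inner query: customers.id where city = 'Kyoto'.
Outer: keep orders rows whose customer_id is in that set.
Inner query → {7, 15}

1 | 12 ; 4 | 5 ; 7 | 2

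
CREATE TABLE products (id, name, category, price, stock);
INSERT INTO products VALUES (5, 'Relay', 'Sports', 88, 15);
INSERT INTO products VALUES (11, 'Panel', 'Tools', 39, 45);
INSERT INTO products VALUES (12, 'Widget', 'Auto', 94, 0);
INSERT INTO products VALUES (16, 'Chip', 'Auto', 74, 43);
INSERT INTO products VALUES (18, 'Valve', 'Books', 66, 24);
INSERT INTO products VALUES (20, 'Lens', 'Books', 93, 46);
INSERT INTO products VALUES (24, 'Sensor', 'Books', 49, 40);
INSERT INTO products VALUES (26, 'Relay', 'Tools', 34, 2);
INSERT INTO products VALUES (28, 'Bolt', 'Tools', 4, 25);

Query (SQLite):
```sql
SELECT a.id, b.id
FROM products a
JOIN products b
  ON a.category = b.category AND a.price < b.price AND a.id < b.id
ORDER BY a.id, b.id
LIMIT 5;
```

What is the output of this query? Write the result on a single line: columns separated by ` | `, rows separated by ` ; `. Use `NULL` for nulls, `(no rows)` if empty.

18 | 20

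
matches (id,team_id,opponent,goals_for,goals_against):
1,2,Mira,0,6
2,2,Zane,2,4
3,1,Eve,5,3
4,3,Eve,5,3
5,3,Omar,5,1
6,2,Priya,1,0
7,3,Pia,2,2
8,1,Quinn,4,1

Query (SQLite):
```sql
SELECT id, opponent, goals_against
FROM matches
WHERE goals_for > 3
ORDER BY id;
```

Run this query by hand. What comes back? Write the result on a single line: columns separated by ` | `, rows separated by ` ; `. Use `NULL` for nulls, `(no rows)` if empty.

goals_for > 3: ids {3, 4, 5, 8}

3 | Eve | 3 ; 4 | Eve | 3 ; 5 | Omar | 1 ; 8 | Quinn | 1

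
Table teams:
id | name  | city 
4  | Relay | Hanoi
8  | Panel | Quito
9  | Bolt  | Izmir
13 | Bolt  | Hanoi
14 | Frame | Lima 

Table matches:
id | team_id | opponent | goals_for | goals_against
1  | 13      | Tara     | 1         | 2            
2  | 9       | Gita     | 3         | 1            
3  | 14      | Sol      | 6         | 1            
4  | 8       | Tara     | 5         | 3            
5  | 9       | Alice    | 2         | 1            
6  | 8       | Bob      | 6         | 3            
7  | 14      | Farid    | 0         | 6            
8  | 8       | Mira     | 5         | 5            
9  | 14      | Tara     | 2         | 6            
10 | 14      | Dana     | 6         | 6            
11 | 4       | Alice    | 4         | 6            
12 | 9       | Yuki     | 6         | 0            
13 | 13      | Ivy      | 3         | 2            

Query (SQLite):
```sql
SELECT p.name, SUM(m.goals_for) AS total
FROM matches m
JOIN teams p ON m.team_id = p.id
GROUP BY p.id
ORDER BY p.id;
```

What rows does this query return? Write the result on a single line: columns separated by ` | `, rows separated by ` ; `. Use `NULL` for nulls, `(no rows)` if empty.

Join each matches row to its teams via team_id.
Group joined rows by teams.id; compute SUM(m.goals_for) per group.
  4: ids {11} → SUM(m.goals_for)=4
  8: ids {4, 6, 8} → SUM(m.goals_for)=16
  9: ids {2, 5, 12} → SUM(m.goals_for)=11
  13: ids {1, 13} → SUM(m.goals_for)=4
  14: ids {3, 7, 9, 10} → SUM(m.goals_for)=14

Relay | 4 ; Panel | 16 ; Bolt | 11 ; Bolt | 4 ; Frame | 14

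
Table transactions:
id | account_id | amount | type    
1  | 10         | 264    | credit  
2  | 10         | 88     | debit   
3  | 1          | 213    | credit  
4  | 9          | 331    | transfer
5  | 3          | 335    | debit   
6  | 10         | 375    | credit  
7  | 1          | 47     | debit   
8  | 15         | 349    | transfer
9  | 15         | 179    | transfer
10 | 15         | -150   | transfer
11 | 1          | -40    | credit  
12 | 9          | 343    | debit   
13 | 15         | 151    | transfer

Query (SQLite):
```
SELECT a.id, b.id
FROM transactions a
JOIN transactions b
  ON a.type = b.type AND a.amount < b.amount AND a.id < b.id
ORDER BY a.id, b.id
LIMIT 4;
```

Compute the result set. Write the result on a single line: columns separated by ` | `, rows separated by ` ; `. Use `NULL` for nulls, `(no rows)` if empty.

Pairs (a,b) with same type, a.amount < b.amount, a.id < b.id.
type groups: credit:{1,3,6,11} debit:{2,5,7,12} transfer:{4,8,9,10,13}
Ordered by (a.id, b.id); first 4.

1 | 6 ; 2 | 5 ; 2 | 12 ; 3 | 6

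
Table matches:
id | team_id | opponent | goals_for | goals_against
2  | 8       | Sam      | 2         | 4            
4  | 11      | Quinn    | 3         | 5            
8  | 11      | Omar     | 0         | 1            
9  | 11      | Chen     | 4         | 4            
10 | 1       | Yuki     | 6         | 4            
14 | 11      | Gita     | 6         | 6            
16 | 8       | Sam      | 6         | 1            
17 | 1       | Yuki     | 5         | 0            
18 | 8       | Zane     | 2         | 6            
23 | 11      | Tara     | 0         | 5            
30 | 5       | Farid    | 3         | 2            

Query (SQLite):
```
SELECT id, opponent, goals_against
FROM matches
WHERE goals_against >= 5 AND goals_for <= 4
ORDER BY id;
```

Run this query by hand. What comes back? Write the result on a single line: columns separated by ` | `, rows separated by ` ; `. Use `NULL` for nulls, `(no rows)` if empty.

4 | Quinn | 5 ; 18 | Zane | 6 ; 23 | Tara | 5

goals_against >= 5: ids {4, 14, 18, 23}
goals_for <= 4: ids {2, 4, 8, 9, 18, 23, 30}
Combine with AND.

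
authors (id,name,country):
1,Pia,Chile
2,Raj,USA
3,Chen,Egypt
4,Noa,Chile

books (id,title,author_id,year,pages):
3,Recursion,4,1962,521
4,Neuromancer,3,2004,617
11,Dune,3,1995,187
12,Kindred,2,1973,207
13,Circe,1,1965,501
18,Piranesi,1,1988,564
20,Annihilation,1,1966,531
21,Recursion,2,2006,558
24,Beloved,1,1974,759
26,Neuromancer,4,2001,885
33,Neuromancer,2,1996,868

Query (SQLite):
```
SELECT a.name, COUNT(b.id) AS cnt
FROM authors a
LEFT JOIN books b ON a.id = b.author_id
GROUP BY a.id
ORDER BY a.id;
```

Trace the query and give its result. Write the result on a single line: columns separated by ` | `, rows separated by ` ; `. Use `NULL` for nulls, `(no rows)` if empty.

LEFT JOIN keeps every authors row; unmatched ones get NULL for books columns.
Group by authors.id and compute COUNT(b.id). COUNT(col) of an all-NULL group is 0.
  1: ids {13, 18, 20, 24} → COUNT(b.id)=4
  2: ids {12, 21, 33} → COUNT(b.id)=3
  3: ids {4, 11} → COUNT(b.id)=2
  4: ids {3, 26} → COUNT(b.id)=2

Pia | 4 ; Raj | 3 ; Chen | 2 ; Noa | 2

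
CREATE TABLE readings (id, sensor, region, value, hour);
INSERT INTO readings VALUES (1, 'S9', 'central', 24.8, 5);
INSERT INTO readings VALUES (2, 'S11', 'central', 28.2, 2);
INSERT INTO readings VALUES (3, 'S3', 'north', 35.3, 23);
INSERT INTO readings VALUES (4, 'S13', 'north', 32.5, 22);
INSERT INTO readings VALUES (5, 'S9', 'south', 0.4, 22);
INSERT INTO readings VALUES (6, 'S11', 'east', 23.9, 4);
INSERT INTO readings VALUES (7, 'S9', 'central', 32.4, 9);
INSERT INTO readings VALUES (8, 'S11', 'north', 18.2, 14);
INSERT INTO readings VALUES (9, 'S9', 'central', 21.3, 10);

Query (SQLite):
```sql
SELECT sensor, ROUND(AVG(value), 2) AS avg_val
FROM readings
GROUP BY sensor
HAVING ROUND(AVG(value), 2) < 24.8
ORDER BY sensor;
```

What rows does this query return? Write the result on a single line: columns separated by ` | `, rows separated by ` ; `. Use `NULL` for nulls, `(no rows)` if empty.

Partition readings by sensor; compute ROUND(AVG(value), 2) within each group.
HAVING: keep groups where ROUND(AVG(value), 2) < 24.8.
  S11: ids {2, 6, 8} → ROUND(AVG(value), 2)=23.43
  S13: ids {4} → ROUND(AVG(value), 2)=32.5
  S3: ids {3} → ROUND(AVG(value), 2)=35.3
  S9: ids {1, 5, 7, 9} → ROUND(AVG(value), 2)=19.73

S11 | 23.43 ; S9 | 19.73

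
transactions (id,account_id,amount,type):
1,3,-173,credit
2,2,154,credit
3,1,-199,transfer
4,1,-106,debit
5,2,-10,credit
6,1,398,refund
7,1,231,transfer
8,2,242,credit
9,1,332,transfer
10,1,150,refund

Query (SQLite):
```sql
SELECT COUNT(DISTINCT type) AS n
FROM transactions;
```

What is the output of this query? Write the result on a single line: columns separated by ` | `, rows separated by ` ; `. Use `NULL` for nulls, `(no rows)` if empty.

4

Count distinct non-NULL type values.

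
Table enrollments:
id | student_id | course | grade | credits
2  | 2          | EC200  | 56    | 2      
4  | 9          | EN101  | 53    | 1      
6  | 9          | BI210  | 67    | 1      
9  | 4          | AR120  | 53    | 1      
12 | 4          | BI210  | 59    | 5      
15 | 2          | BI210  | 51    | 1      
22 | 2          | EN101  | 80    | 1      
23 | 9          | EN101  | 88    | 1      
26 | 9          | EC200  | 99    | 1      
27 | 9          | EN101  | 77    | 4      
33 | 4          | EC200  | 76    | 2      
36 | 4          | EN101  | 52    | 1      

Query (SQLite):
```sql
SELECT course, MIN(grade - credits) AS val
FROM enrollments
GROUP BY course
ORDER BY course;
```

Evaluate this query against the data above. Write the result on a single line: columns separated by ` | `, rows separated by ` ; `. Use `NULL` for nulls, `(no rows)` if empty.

For each row compute grade - credits.
Group by course; take MIN of the expression per group.
  AR120: ids {9} → MIN(grade - credits)=52
  BI210: ids {6, 12, 15} → MIN(grade - credits)=50
  EC200: ids {2, 26, 33} → MIN(grade - credits)=54
  EN101: ids {4, 22, 23, 27, 36} → MIN(grade - credits)=51

AR120 | 52 ; BI210 | 50 ; EC200 | 54 ; EN101 | 51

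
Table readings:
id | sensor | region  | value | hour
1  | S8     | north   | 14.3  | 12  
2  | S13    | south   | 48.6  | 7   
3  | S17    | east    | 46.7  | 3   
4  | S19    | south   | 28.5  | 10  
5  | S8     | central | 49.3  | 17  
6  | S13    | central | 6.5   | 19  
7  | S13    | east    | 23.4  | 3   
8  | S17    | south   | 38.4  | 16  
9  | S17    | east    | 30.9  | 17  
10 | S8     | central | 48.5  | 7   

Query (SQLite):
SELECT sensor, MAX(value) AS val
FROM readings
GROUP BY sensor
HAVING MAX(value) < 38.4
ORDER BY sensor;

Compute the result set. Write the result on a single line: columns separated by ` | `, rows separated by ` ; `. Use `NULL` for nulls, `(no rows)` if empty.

Partition readings by sensor; compute MAX(value) within each group.
HAVING: keep groups where MAX(value) < 38.4.
  S13: ids {2, 6, 7} → MAX(value)=48.6
  S17: ids {3, 8, 9} → MAX(value)=46.7
  S19: ids {4} → MAX(value)=28.5
  S8: ids {1, 5, 10} → MAX(value)=49.3

S19 | 28.5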